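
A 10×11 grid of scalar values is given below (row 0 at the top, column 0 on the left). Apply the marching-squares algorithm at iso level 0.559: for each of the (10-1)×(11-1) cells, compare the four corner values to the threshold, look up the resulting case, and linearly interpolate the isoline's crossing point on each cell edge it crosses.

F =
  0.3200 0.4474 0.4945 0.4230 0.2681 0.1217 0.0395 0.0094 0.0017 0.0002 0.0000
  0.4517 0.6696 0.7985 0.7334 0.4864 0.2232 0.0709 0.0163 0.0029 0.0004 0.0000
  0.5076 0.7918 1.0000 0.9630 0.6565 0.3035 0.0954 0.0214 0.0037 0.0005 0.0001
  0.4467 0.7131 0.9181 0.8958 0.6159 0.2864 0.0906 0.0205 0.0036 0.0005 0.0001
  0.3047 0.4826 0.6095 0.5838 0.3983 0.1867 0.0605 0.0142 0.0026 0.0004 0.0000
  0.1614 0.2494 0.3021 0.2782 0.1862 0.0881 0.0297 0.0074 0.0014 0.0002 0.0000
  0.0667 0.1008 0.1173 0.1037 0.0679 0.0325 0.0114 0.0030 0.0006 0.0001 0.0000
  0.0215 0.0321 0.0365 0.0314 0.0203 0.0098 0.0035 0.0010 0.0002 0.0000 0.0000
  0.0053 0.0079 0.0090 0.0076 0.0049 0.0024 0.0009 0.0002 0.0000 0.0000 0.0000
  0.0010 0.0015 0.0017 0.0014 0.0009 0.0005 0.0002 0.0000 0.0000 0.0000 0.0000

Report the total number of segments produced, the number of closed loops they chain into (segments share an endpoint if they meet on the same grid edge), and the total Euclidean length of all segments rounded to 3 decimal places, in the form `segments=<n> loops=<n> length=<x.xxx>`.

segments=16 loops=1 length=12.529

cell (0,0): code 0100 → (0.502,1.000)–(1.000,0.492)
cell (0,1): code 1100 → (0.212,2.000)–(0.502,1.000)
cell (0,2): code 1100 → (0.438,3.000)–(0.212,2.000)
cell (0,3): code 1000 → (1.000,3.706)–(0.438,3.000)
cell (1,0): code 0110 → (1.000,0.492)–(2.000,0.181)
cell (1,3): code 1101 → (1.427,4.000)–(1.000,3.706)
cell (1,4): code 1000 → (2.000,4.276)–(1.427,4.000)
cell (2,0): code 0110 → (2.000,0.181)–(3.000,0.422)
cell (2,4): code 1001 → (3.000,4.173)–(2.000,4.276)
cell (3,0): code 0010 → (3.000,0.422)–(3.669,1.000)
cell (3,1): code 0111 → (3.669,1.000)–(4.000,1.602)
cell (3,3): code 1011 → (4.000,3.134)–(3.261,4.000)
cell (3,4): code 0001 → (3.261,4.000)–(3.000,4.173)
cell (4,1): code 0010 → (4.000,1.602)–(4.164,2.000)
cell (4,2): code 0011 → (4.164,2.000)–(4.081,3.000)
cell (4,3): code 0001 → (4.081,3.000)–(4.000,3.134)
total: 16 segments, chained into 1 closed loop(s), length Σ = 12.528917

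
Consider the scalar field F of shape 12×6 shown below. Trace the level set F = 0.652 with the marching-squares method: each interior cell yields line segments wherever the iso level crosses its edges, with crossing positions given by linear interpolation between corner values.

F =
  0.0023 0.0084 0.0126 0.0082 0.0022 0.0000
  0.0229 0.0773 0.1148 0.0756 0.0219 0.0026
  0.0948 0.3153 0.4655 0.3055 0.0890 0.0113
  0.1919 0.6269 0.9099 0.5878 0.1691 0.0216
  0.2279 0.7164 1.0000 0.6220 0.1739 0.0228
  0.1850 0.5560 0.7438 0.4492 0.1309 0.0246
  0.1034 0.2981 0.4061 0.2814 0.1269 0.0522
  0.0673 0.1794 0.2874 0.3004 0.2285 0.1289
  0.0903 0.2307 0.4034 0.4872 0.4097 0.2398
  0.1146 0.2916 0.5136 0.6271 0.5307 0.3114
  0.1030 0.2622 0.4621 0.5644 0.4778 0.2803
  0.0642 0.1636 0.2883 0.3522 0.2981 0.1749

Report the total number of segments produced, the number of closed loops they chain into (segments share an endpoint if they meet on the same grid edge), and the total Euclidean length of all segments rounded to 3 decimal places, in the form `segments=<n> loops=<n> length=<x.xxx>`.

segments=10 loops=1 length=7.455

cell (2,1): code 0100 → (2.420,2.000)–(3.000,1.089)
cell (2,2): code 1000 → (3.000,2.801)–(2.420,2.000)
cell (3,0): code 0100 → (3.280,1.000)–(4.000,0.868)
cell (3,1): code 1110 → (3.000,1.089)–(3.280,1.000)
cell (3,2): code 1001 → (4.000,2.921)–(3.000,2.801)
cell (4,0): code 0010 → (4.000,0.868)–(4.401,1.000)
cell (4,1): code 0111 → (4.401,1.000)–(5.000,1.511)
cell (4,2): code 1001 → (5.000,2.312)–(4.000,2.921)
cell (5,1): code 0010 → (5.000,1.511)–(5.272,2.000)
cell (5,2): code 0001 → (5.272,2.000)–(5.000,2.312)
total: 10 segments, chained into 1 closed loop(s), length Σ = 7.455491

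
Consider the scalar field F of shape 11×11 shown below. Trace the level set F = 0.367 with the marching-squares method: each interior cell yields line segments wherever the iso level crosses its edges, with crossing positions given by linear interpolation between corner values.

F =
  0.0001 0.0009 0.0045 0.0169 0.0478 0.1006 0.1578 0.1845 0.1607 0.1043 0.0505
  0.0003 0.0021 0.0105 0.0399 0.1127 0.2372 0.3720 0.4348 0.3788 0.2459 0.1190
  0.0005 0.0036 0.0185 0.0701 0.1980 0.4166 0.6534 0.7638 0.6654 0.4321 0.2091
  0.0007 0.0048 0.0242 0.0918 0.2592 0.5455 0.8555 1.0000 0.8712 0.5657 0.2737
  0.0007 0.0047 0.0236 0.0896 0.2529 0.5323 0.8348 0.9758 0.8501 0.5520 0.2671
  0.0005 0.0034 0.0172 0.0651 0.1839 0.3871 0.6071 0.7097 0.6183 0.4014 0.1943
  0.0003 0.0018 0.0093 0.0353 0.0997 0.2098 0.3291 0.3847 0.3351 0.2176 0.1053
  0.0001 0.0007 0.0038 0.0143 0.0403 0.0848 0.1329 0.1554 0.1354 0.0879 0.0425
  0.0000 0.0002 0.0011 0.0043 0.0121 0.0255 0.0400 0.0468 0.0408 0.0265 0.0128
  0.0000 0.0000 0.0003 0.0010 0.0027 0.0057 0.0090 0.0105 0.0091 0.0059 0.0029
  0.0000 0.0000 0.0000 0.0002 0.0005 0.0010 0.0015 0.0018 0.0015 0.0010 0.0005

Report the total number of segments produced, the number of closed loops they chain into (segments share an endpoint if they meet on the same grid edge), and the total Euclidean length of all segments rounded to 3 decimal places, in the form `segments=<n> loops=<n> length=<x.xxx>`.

cell (0,5): code 0100 → (0.977,6.000)–(1.000,5.963)
cell (0,6): code 1100 → (0.729,7.000)–(0.977,6.000)
cell (0,7): code 1100 → (0.946,8.000)–(0.729,7.000)
cell (0,8): code 1000 → (1.000,8.089)–(0.946,8.000)
cell (1,4): code 0100 → (1.724,5.000)–(2.000,4.773)
cell (1,5): code 1110 → (1.000,5.963)–(1.724,5.000)
cell (1,8): code 1101 → (1.650,9.000)–(1.000,8.089)
cell (1,9): code 1000 → (2.000,9.292)–(1.650,9.000)
cell (2,4): code 0110 → (2.000,4.773)–(3.000,4.377)
cell (2,9): code 1001 → (3.000,9.680)–(2.000,9.292)
cell (3,4): code 0110 → (3.000,4.377)–(4.000,4.408)
cell (3,9): code 1001 → (4.000,9.649)–(3.000,9.680)
cell (4,4): code 0110 → (4.000,4.408)–(5.000,4.901)
cell (4,9): code 1001 → (5.000,9.166)–(4.000,9.649)
cell (5,4): code 0010 → (5.000,4.901)–(5.113,5.000)
cell (5,5): code 0011 → (5.113,5.000)–(5.864,6.000)
cell (5,6): code 0111 → (5.864,6.000)–(6.000,6.682)
cell (5,7): code 1011 → (6.000,7.357)–(5.887,8.000)
cell (5,8): code 0011 → (5.887,8.000)–(5.187,9.000)
cell (5,9): code 0001 → (5.187,9.000)–(5.000,9.166)
cell (6,6): code 0010 → (6.000,6.682)–(6.077,7.000)
cell (6,7): code 0001 → (6.077,7.000)–(6.000,7.357)
total: 22 segments, chained into 1 closed loop(s), length Σ = 16.625728

segments=22 loops=1 length=16.626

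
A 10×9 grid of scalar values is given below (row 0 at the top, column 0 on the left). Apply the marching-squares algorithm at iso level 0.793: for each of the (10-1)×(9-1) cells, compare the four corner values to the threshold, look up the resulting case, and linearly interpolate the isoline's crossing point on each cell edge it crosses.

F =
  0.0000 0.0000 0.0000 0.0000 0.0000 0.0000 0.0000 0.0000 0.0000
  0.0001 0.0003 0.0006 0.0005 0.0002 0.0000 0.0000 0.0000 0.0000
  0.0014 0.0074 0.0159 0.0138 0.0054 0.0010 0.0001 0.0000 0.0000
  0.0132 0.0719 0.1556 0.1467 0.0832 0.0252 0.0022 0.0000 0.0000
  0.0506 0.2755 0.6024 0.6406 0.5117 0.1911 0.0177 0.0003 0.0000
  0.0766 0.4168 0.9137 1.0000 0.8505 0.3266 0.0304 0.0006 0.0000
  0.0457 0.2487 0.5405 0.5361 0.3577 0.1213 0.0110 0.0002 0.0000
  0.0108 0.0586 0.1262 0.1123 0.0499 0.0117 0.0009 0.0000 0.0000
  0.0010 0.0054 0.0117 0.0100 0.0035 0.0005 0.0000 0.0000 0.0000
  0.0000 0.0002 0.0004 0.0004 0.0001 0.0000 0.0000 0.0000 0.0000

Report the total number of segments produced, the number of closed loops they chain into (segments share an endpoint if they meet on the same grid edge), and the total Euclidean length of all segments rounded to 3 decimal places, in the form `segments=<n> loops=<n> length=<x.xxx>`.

cell (4,1): code 0100 → (4.612,2.000)–(5.000,1.757)
cell (4,2): code 1100 → (4.424,3.000)–(4.612,2.000)
cell (4,3): code 1100 → (4.830,4.000)–(4.424,3.000)
cell (4,4): code 1000 → (5.000,4.110)–(4.830,4.000)
cell (5,1): code 0010 → (5.000,1.757)–(5.323,2.000)
cell (5,2): code 0011 → (5.323,2.000)–(5.446,3.000)
cell (5,3): code 0011 → (5.446,3.000)–(5.117,4.000)
cell (5,4): code 0001 → (5.117,4.000)–(5.000,4.110)
total: 8 segments, chained into 1 closed loop(s), length Σ = 5.381651

segments=8 loops=1 length=5.382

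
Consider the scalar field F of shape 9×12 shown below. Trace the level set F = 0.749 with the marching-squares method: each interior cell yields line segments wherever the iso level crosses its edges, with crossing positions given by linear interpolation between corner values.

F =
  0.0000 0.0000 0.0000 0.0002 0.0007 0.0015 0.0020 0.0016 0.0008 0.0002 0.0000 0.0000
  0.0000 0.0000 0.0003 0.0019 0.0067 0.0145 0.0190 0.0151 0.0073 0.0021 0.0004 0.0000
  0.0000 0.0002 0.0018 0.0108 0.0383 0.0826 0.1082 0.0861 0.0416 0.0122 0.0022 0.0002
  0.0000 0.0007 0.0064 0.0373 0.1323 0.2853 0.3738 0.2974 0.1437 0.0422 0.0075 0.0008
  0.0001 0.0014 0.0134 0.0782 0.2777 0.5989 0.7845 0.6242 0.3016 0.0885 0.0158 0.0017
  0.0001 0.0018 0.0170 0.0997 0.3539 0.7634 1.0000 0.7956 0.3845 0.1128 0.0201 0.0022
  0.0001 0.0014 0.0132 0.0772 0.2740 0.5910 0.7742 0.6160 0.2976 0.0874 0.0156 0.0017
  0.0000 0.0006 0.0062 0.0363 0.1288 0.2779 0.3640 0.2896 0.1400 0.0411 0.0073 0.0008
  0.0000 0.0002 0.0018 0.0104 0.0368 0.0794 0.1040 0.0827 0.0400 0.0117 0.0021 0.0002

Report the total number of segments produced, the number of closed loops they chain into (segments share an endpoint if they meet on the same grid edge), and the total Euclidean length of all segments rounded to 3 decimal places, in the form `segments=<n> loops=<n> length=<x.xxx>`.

segments=12 loops=1 length=6.196

cell (3,5): code 0100 → (3.914,6.000)–(4.000,5.809)
cell (3,6): code 1000 → (4.000,6.221)–(3.914,6.000)
cell (4,4): code 0100 → (4.912,5.000)–(5.000,4.965)
cell (4,5): code 1110 → (4.000,5.809)–(4.912,5.000)
cell (4,6): code 1101 → (4.728,7.000)–(4.000,6.221)
cell (4,7): code 1000 → (5.000,7.113)–(4.728,7.000)
cell (5,4): code 0010 → (5.000,4.965)–(5.084,5.000)
cell (5,5): code 0111 → (5.084,5.000)–(6.000,5.862)
cell (5,6): code 1011 → (6.000,6.159)–(5.259,7.000)
cell (5,7): code 0001 → (5.259,7.000)–(5.000,7.113)
cell (6,5): code 0010 → (6.000,5.862)–(6.061,6.000)
cell (6,6): code 0001 → (6.061,6.000)–(6.000,6.159)
total: 12 segments, chained into 1 closed loop(s), length Σ = 6.195732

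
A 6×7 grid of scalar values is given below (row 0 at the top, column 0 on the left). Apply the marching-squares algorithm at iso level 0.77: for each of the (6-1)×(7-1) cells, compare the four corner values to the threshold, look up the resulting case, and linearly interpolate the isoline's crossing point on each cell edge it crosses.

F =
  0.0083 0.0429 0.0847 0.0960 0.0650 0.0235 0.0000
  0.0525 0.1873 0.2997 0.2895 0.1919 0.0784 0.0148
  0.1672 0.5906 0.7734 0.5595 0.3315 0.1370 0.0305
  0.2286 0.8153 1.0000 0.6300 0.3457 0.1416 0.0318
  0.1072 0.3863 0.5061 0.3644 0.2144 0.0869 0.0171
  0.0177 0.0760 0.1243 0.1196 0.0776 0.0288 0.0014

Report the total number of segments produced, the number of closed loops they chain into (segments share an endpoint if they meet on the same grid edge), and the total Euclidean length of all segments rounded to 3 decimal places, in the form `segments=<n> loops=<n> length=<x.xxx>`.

cell (1,1): code 0100 → (1.993,2.000)–(2.000,1.981)
cell (1,2): code 1000 → (2.000,2.016)–(1.993,2.000)
cell (2,0): code 0100 → (2.798,1.000)–(3.000,0.923)
cell (2,1): code 1110 → (2.000,1.981)–(2.798,1.000)
cell (2,2): code 1001 → (3.000,2.622)–(2.000,2.016)
cell (3,0): code 0010 → (3.000,0.923)–(3.106,1.000)
cell (3,1): code 0011 → (3.106,1.000)–(3.466,2.000)
cell (3,2): code 0001 → (3.466,2.000)–(3.000,2.622)
total: 8 segments, chained into 1 closed loop(s), length Σ = 4.657923

segments=8 loops=1 length=4.658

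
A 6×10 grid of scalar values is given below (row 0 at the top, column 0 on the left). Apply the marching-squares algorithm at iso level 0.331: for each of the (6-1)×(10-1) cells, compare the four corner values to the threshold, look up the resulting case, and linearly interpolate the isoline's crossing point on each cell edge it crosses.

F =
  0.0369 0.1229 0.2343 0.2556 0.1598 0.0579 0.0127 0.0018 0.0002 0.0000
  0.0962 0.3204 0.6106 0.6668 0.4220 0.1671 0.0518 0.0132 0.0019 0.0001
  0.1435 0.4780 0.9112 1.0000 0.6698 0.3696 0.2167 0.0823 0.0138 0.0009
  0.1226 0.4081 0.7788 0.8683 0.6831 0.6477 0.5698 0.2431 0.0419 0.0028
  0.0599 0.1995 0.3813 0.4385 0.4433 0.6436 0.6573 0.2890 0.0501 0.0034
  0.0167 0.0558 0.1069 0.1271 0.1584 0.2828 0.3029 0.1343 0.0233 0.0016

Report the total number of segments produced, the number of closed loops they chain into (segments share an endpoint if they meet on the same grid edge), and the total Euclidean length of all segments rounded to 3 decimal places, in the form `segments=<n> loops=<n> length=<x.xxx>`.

cell (0,1): code 0100 → (0.257,2.000)–(1.000,1.037)
cell (0,2): code 1100 → (0.183,3.000)–(0.257,2.000)
cell (0,3): code 1100 → (0.653,4.000)–(0.183,3.000)
cell (0,4): code 1000 → (1.000,4.357)–(0.653,4.000)
cell (1,0): code 0100 → (1.067,1.000)–(2.000,0.561)
cell (1,1): code 1110 → (1.000,1.037)–(1.067,1.000)
cell (1,4): code 1101 → (1.809,5.000)–(1.000,4.357)
cell (1,5): code 1000 → (2.000,5.252)–(1.809,5.000)
cell (2,0): code 0110 → (2.000,0.561)–(3.000,0.730)
cell (2,5): code 1101 → (2.324,6.000)–(2.000,5.252)
cell (2,6): code 1000 → (3.000,6.731)–(2.324,6.000)
cell (3,0): code 0010 → (3.000,0.730)–(3.370,1.000)
cell (3,1): code 0111 → (3.370,1.000)–(4.000,1.723)
cell (3,6): code 1001 → (4.000,6.886)–(3.000,6.731)
cell (4,1): code 0010 → (4.000,1.723)–(4.183,2.000)
cell (4,2): code 0011 → (4.183,2.000)–(4.345,3.000)
cell (4,3): code 0011 → (4.345,3.000)–(4.394,4.000)
cell (4,4): code 0011 → (4.394,4.000)–(4.866,5.000)
cell (4,5): code 0011 → (4.866,5.000)–(4.921,6.000)
cell (4,6): code 0001 → (4.921,6.000)–(4.000,6.886)
total: 20 segments, chained into 1 closed loop(s), length Σ = 17.264820

segments=20 loops=1 length=17.265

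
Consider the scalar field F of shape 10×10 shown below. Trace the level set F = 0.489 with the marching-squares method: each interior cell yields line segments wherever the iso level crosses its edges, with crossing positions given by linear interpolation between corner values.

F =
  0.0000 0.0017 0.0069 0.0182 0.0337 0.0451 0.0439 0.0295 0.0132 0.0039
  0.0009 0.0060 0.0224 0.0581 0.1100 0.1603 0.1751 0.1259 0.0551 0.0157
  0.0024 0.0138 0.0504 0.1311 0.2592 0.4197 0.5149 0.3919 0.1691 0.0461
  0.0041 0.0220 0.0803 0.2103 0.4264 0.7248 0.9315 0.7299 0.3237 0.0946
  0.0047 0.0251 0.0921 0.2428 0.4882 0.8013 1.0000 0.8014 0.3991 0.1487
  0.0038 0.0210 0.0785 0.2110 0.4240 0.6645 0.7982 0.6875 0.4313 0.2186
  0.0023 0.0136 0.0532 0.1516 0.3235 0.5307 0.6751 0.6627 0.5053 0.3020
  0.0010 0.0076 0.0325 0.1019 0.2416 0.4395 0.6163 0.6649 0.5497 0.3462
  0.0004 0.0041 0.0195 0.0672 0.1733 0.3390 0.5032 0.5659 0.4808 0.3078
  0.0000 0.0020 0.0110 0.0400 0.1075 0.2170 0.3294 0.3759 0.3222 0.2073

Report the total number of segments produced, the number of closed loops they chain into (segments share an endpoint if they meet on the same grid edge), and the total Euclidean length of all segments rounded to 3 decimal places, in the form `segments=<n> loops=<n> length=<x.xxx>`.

cell (1,5): code 0100 → (1.924,6.000)–(2.000,5.728)
cell (1,6): code 1000 → (2.000,6.211)–(1.924,6.000)
cell (2,4): code 0100 → (2.227,5.000)–(3.000,4.210)
cell (2,5): code 1110 → (2.000,5.728)–(2.227,5.000)
cell (2,6): code 1101 → (2.287,7.000)–(2.000,6.211)
cell (2,7): code 1000 → (3.000,7.593)–(2.287,7.000)
cell (3,4): code 0110 → (3.000,4.210)–(4.000,4.003)
cell (3,7): code 1001 → (4.000,7.777)–(3.000,7.593)
cell (4,4): code 0110 → (4.000,4.003)–(5.000,4.270)
cell (4,7): code 1001 → (5.000,7.775)–(4.000,7.777)
cell (5,4): code 0110 → (5.000,4.270)–(6.000,4.799)
cell (5,7): code 1101 → (5.780,8.000)–(5.000,7.775)
cell (5,8): code 1000 → (6.000,8.080)–(5.780,8.000)
cell (6,4): code 0010 → (6.000,4.799)–(6.457,5.000)
cell (6,5): code 0111 → (6.457,5.000)–(7.000,5.280)
cell (6,8): code 1001 → (7.000,8.298)–(6.000,8.080)
cell (7,5): code 0110 → (7.000,5.280)–(8.000,5.914)
cell (7,7): code 1011 → (8.000,7.904)–(7.881,8.000)
cell (7,8): code 0001 → (7.881,8.000)–(7.000,8.298)
cell (8,5): code 0010 → (8.000,5.914)–(8.082,6.000)
cell (8,6): code 0011 → (8.082,6.000)–(8.405,7.000)
cell (8,7): code 0001 → (8.405,7.000)–(8.000,7.904)
total: 22 segments, chained into 1 closed loop(s), length Σ = 16.952686

segments=22 loops=1 length=16.953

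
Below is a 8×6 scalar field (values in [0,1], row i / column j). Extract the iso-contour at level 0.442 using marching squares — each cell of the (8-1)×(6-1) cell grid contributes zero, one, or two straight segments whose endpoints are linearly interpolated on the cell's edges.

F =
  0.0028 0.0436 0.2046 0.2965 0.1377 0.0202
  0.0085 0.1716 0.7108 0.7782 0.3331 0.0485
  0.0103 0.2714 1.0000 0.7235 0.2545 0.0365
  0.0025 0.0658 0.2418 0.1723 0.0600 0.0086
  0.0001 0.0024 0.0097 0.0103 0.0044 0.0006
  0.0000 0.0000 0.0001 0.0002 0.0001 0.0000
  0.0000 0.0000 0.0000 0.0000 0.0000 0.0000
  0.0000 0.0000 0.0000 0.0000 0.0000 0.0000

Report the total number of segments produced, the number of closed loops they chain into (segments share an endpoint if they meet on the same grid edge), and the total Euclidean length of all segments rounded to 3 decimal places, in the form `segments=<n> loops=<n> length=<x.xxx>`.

segments=8 loops=1 length=7.693

cell (0,1): code 0100 → (0.469,2.000)–(1.000,1.501)
cell (0,2): code 1100 → (0.302,3.000)–(0.469,2.000)
cell (0,3): code 1000 → (1.000,3.755)–(0.302,3.000)
cell (1,1): code 0110 → (1.000,1.501)–(2.000,1.234)
cell (1,3): code 1001 → (2.000,3.600)–(1.000,3.755)
cell (2,1): code 0010 → (2.000,1.234)–(2.736,2.000)
cell (2,2): code 0011 → (2.736,2.000)–(2.511,3.000)
cell (2,3): code 0001 → (2.511,3.000)–(2.000,3.600)
total: 8 segments, chained into 1 closed loop(s), length Σ = 7.692977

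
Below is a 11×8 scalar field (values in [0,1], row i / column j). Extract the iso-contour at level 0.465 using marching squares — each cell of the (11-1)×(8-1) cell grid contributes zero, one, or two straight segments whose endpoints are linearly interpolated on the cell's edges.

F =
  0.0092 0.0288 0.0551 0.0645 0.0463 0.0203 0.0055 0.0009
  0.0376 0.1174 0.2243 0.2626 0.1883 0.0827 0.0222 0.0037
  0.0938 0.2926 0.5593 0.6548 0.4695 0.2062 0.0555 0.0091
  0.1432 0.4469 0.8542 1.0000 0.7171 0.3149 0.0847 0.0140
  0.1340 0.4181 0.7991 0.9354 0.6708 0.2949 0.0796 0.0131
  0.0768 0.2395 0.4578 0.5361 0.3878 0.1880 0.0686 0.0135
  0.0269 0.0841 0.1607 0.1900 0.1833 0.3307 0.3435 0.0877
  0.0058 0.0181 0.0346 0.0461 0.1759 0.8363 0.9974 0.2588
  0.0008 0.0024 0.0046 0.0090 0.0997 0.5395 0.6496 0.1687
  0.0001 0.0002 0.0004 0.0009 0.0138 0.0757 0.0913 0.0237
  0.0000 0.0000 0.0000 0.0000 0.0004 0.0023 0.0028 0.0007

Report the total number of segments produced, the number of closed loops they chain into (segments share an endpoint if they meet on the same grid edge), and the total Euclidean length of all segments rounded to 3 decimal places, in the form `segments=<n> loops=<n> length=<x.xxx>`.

segments=22 loops=2 length=18.203

cell (1,1): code 0100 → (1.719,2.000)–(2.000,1.646)
cell (1,2): code 1100 → (1.516,3.000)–(1.719,2.000)
cell (1,3): code 1100 → (1.984,4.000)–(1.516,3.000)
cell (1,4): code 1000 → (2.000,4.017)–(1.984,4.000)
cell (2,1): code 0110 → (2.000,1.646)–(3.000,1.044)
cell (2,4): code 1001 → (3.000,4.627)–(2.000,4.017)
cell (3,1): code 0110 → (3.000,1.044)–(4.000,1.123)
cell (3,4): code 1001 → (4.000,4.547)–(3.000,4.627)
cell (4,1): code 0010 → (4.000,1.123)–(4.979,2.000)
cell (4,2): code 0111 → (4.979,2.000)–(5.000,2.092)
cell (4,3): code 1011 → (5.000,3.479)–(4.727,4.000)
cell (4,4): code 0001 → (4.727,4.000)–(4.000,4.547)
cell (5,2): code 0010 → (5.000,2.092)–(5.205,3.000)
cell (5,3): code 0001 → (5.205,3.000)–(5.000,3.479)
cell (6,4): code 0100 → (6.266,5.000)–(7.000,4.438)
cell (6,5): code 1100 → (6.186,6.000)–(6.266,5.000)
cell (6,6): code 1000 → (7.000,6.721)–(6.186,6.000)
cell (7,4): code 0110 → (7.000,4.438)–(8.000,4.831)
cell (7,6): code 1001 → (8.000,6.384)–(7.000,6.721)
cell (8,4): code 0010 → (8.000,4.831)–(8.161,5.000)
cell (8,5): code 0011 → (8.161,5.000)–(8.331,6.000)
cell (8,6): code 0001 → (8.331,6.000)–(8.000,6.384)
total: 22 segments, chained into 2 closed loop(s), length Σ = 18.203067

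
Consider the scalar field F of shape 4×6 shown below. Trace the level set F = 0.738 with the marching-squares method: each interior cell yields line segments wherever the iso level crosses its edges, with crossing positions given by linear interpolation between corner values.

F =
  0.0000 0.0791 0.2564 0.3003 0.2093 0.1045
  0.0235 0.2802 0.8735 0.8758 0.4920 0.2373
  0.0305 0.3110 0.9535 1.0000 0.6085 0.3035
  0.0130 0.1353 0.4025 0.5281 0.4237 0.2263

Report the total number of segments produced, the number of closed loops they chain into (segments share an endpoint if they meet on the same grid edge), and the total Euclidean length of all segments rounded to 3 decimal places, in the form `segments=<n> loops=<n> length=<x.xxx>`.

cell (0,1): code 0100 → (0.780,2.000)–(1.000,1.772)
cell (0,2): code 1100 → (0.761,3.000)–(0.780,2.000)
cell (0,3): code 1000 → (1.000,3.359)–(0.761,3.000)
cell (1,1): code 0110 → (1.000,1.772)–(2.000,1.665)
cell (1,3): code 1001 → (2.000,3.669)–(1.000,3.359)
cell (2,1): code 0010 → (2.000,1.665)–(2.391,2.000)
cell (2,2): code 0011 → (2.391,2.000)–(2.555,3.000)
cell (2,3): code 0001 → (2.555,3.000)–(2.000,3.669)
total: 8 segments, chained into 1 closed loop(s), length Σ = 6.199435

segments=8 loops=1 length=6.199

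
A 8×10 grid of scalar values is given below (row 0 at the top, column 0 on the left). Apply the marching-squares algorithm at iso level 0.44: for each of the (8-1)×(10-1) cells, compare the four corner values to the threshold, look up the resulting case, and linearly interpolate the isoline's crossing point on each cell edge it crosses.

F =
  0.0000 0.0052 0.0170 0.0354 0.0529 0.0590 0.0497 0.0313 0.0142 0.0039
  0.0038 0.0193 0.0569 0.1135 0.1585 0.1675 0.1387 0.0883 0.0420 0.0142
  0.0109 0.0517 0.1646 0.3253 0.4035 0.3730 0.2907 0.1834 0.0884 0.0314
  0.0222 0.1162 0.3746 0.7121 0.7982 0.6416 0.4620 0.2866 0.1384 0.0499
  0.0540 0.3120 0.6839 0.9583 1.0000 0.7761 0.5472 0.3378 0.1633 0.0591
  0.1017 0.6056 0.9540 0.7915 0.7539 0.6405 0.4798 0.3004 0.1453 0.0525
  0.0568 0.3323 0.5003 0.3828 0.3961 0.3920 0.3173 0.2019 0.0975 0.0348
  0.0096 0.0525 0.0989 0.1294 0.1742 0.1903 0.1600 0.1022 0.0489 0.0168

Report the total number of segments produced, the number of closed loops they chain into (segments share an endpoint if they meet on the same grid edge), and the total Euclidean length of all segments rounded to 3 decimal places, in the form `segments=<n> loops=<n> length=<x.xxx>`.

cell (2,2): code 0100 → (2.297,3.000)–(3.000,2.194)
cell (2,3): code 1100 → (2.092,4.000)–(2.297,3.000)
cell (2,4): code 1100 → (2.249,5.000)–(2.092,4.000)
cell (2,5): code 1100 → (2.872,6.000)–(2.249,5.000)
cell (2,6): code 1000 → (3.000,6.125)–(2.872,6.000)
cell (3,1): code 0100 → (3.211,2.000)–(4.000,1.344)
cell (3,2): code 1110 → (3.000,2.194)–(3.211,2.000)
cell (3,6): code 1001 → (4.000,6.512)–(3.000,6.125)
cell (4,0): code 0100 → (4.436,1.000)–(5.000,0.671)
cell (4,1): code 1110 → (4.000,1.344)–(4.436,1.000)
cell (4,6): code 1001 → (5.000,6.222)–(4.000,6.512)
cell (5,0): code 0010 → (5.000,0.671)–(5.606,1.000)
cell (5,1): code 0111 → (5.606,1.000)–(6.000,1.641)
cell (5,2): code 1011 → (6.000,2.513)–(5.860,3.000)
cell (5,3): code 0011 → (5.860,3.000)–(5.877,4.000)
cell (5,4): code 0011 → (5.877,4.000)–(5.807,5.000)
cell (5,5): code 0011 → (5.807,5.000)–(5.245,6.000)
cell (5,6): code 0001 → (5.245,6.000)–(5.000,6.222)
cell (6,1): code 0010 → (6.000,1.641)–(6.150,2.000)
cell (6,2): code 0001 → (6.150,2.000)–(6.000,2.513)
total: 20 segments, chained into 1 closed loop(s), length Σ = 15.446403

segments=20 loops=1 length=15.446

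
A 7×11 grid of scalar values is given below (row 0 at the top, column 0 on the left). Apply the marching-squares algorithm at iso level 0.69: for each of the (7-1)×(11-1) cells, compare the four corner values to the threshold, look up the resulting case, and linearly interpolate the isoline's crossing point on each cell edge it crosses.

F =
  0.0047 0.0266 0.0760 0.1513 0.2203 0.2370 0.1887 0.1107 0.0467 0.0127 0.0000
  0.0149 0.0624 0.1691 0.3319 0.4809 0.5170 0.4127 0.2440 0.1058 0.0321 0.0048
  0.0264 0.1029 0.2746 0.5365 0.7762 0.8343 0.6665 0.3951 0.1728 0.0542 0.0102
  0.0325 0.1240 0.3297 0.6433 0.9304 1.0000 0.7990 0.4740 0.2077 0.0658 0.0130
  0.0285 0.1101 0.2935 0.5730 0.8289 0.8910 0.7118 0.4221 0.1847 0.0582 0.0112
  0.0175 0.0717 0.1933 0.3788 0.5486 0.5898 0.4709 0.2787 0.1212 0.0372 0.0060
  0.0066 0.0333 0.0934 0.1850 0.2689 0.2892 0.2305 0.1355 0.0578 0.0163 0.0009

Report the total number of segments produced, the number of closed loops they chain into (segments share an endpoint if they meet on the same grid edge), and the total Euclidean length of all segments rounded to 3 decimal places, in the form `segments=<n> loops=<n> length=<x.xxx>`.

segments=12 loops=1 length=9.769

cell (1,3): code 0100 → (1.708,4.000)–(2.000,3.640)
cell (1,4): code 1100 → (1.545,5.000)–(1.708,4.000)
cell (1,5): code 1000 → (2.000,5.860)–(1.545,5.000)
cell (2,3): code 0110 → (2.000,3.640)–(3.000,3.163)
cell (2,5): code 1101 → (2.177,6.000)–(2.000,5.860)
cell (2,6): code 1000 → (3.000,6.335)–(2.177,6.000)
cell (3,3): code 0110 → (3.000,3.163)–(4.000,3.457)
cell (3,6): code 1001 → (4.000,6.075)–(3.000,6.335)
cell (4,3): code 0010 → (4.000,3.457)–(4.496,4.000)
cell (4,4): code 0011 → (4.496,4.000)–(4.667,5.000)
cell (4,5): code 0011 → (4.667,5.000)–(4.090,6.000)
cell (4,6): code 0001 → (4.090,6.000)–(4.000,6.075)
total: 12 segments, chained into 1 closed loop(s), length Σ = 9.769285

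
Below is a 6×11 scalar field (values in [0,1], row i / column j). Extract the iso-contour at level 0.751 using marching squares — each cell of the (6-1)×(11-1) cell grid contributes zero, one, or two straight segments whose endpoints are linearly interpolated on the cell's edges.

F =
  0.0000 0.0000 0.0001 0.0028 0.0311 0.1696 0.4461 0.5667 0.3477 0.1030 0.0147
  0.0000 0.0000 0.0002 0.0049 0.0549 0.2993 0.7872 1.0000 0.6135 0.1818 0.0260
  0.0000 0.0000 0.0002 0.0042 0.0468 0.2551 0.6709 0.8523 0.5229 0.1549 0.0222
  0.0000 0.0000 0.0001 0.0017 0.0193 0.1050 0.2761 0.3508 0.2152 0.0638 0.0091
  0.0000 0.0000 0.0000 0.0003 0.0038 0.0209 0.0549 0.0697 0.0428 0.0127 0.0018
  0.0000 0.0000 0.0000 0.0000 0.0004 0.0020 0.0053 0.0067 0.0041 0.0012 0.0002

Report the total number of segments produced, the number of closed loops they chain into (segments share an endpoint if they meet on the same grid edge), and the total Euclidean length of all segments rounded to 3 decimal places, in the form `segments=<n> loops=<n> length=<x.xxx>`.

cell (0,5): code 0100 → (0.894,6.000)–(1.000,5.926)
cell (0,6): code 1100 → (0.425,7.000)–(0.894,6.000)
cell (0,7): code 1000 → (1.000,7.644)–(0.425,7.000)
cell (1,5): code 0010 → (1.000,5.926)–(1.311,6.000)
cell (1,6): code 0111 → (1.311,6.000)–(2.000,6.442)
cell (1,7): code 1001 → (2.000,7.308)–(1.000,7.644)
cell (2,6): code 0010 → (2.000,6.442)–(2.202,7.000)
cell (2,7): code 0001 → (2.202,7.000)–(2.000,7.308)
total: 8 segments, chained into 1 closed loop(s), length Σ = 5.252169

segments=8 loops=1 length=5.252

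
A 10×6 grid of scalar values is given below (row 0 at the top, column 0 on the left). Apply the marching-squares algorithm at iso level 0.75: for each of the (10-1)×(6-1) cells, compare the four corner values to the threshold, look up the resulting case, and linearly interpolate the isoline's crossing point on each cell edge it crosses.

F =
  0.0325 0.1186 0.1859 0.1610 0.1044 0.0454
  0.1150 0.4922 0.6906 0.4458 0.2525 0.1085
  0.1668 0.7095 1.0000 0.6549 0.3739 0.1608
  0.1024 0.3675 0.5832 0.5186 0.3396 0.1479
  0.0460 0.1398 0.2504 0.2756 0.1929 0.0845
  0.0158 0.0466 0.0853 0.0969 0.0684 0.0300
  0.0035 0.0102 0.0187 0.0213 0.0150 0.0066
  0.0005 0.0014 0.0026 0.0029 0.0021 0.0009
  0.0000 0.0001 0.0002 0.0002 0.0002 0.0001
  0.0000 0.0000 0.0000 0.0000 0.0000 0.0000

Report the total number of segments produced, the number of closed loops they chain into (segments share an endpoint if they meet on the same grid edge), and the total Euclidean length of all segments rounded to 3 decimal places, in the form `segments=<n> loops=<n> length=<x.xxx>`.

cell (1,1): code 0100 → (1.192,2.000)–(2.000,1.139)
cell (1,2): code 1000 → (2.000,2.724)–(1.192,2.000)
cell (2,1): code 0010 → (2.000,1.139)–(2.600,2.000)
cell (2,2): code 0001 → (2.600,2.000)–(2.000,2.724)
total: 4 segments, chained into 1 closed loop(s), length Σ = 4.255178

segments=4 loops=1 length=4.255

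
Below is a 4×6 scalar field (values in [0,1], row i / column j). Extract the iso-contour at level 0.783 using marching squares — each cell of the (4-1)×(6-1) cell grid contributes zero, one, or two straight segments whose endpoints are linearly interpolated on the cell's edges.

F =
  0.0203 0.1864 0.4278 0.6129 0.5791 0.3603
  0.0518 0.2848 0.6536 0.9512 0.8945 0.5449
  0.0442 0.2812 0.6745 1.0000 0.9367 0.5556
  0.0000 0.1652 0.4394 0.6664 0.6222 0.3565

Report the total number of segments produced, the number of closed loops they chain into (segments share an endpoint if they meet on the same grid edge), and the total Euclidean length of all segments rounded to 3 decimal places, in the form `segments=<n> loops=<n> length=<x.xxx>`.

segments=8 loops=1 length=6.826

cell (0,2): code 0100 → (0.503,3.000)–(1.000,2.435)
cell (0,3): code 1100 → (0.646,4.000)–(0.503,3.000)
cell (0,4): code 1000 → (1.000,4.319)–(0.646,4.000)
cell (1,2): code 0110 → (1.000,2.435)–(2.000,2.333)
cell (1,4): code 1001 → (2.000,4.403)–(1.000,4.319)
cell (2,2): code 0010 → (2.000,2.333)–(2.650,3.000)
cell (2,3): code 0011 → (2.650,3.000)–(2.489,4.000)
cell (2,4): code 0001 → (2.489,4.000)–(2.000,4.403)
total: 8 segments, chained into 1 closed loop(s), length Σ = 6.825906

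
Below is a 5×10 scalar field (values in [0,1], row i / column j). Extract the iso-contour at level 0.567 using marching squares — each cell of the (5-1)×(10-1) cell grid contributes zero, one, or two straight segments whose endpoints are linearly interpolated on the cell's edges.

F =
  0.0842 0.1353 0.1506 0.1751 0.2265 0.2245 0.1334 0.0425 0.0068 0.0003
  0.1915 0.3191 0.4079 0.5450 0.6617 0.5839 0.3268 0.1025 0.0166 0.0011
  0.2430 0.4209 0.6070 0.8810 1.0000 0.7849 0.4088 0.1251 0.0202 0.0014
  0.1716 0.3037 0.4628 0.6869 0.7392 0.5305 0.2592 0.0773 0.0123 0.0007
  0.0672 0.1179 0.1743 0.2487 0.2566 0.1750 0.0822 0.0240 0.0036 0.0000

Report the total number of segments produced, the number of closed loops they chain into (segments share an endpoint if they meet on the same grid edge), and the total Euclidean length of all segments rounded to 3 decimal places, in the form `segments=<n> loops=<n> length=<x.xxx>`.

cell (0,3): code 0100 → (0.782,4.000)–(1.000,3.189)
cell (0,4): code 1100 → (0.953,5.000)–(0.782,4.000)
cell (0,5): code 1000 → (1.000,5.066)–(0.953,5.000)
cell (1,1): code 0100 → (1.799,2.000)–(2.000,1.785)
cell (1,2): code 1100 → (1.065,3.000)–(1.799,2.000)
cell (1,3): code 1110 → (1.000,3.189)–(1.065,3.000)
cell (1,5): code 1001 → (2.000,5.579)–(1.000,5.066)
cell (2,1): code 0010 → (2.000,1.785)–(2.277,2.000)
cell (2,2): code 0111 → (2.277,2.000)–(3.000,2.465)
cell (2,4): code 1011 → (3.000,4.825)–(2.857,5.000)
cell (2,5): code 0001 → (2.857,5.000)–(2.000,5.579)
cell (3,2): code 0010 → (3.000,2.465)–(3.274,3.000)
cell (3,3): code 0011 → (3.274,3.000)–(3.357,4.000)
cell (3,4): code 0001 → (3.357,4.000)–(3.000,4.825)
total: 14 segments, chained into 1 closed loop(s), length Σ = 9.767460

segments=14 loops=1 length=9.767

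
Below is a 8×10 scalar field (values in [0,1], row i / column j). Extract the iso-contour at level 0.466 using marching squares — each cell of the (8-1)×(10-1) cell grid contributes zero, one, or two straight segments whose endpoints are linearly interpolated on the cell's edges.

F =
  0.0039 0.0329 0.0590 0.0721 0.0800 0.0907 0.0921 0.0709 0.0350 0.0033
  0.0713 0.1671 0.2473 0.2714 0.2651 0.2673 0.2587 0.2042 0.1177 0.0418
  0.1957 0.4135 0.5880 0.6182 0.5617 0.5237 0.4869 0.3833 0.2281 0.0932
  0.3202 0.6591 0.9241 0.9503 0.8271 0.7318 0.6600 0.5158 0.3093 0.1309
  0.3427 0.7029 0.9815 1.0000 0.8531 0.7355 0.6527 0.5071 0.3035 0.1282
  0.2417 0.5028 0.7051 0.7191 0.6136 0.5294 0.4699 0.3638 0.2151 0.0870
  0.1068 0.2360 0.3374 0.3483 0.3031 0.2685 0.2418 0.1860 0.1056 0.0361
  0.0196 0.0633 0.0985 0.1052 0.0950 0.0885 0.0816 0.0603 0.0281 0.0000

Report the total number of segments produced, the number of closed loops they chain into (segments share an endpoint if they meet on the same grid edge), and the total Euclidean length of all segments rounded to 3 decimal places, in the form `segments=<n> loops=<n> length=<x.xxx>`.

segments=22 loops=1 length=17.945

cell (1,1): code 0100 → (1.642,2.000)–(2.000,1.301)
cell (1,2): code 1100 → (1.561,3.000)–(1.642,2.000)
cell (1,3): code 1100 → (1.677,4.000)–(1.561,3.000)
cell (1,4): code 1100 → (1.775,5.000)–(1.677,4.000)
cell (1,5): code 1100 → (1.908,6.000)–(1.775,5.000)
cell (1,6): code 1000 → (2.000,6.202)–(1.908,6.000)
cell (2,0): code 0100 → (2.214,1.000)–(3.000,0.430)
cell (2,1): code 1110 → (2.000,1.301)–(2.214,1.000)
cell (2,6): code 1101 → (2.624,7.000)–(2.000,6.202)
cell (2,7): code 1000 → (3.000,7.241)–(2.624,7.000)
cell (3,0): code 0110 → (3.000,0.430)–(4.000,0.342)
cell (3,7): code 1001 → (4.000,7.202)–(3.000,7.241)
cell (4,0): code 0110 → (4.000,0.342)–(5.000,0.859)
cell (4,6): code 1011 → (5.000,6.037)–(4.287,7.000)
cell (4,7): code 0001 → (4.287,7.000)–(4.000,7.202)
cell (5,0): code 0010 → (5.000,0.859)–(5.138,1.000)
cell (5,1): code 0011 → (5.138,1.000)–(5.650,2.000)
cell (5,2): code 0011 → (5.650,2.000)–(5.683,3.000)
cell (5,3): code 0011 → (5.683,3.000)–(5.475,4.000)
cell (5,4): code 0011 → (5.475,4.000)–(5.243,5.000)
cell (5,5): code 0011 → (5.243,5.000)–(5.017,6.000)
cell (5,6): code 0001 → (5.017,6.000)–(5.000,6.037)
total: 22 segments, chained into 1 closed loop(s), length Σ = 17.945060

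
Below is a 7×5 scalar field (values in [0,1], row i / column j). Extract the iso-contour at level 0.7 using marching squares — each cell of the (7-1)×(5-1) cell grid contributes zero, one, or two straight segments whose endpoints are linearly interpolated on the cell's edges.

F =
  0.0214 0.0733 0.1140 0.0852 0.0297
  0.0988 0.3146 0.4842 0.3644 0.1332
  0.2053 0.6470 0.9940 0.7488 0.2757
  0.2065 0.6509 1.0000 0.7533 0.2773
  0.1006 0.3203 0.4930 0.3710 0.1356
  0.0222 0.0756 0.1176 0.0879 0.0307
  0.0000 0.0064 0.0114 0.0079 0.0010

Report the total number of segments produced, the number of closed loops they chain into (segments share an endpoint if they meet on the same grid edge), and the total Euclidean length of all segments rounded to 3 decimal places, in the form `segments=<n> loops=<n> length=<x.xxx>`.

segments=8 loops=1 length=6.605

cell (1,1): code 0100 → (1.423,2.000)–(2.000,1.153)
cell (1,2): code 1100 → (1.873,3.000)–(1.423,2.000)
cell (1,3): code 1000 → (2.000,3.103)–(1.873,3.000)
cell (2,1): code 0110 → (2.000,1.153)–(3.000,1.141)
cell (2,3): code 1001 → (3.000,3.112)–(2.000,3.103)
cell (3,1): code 0010 → (3.000,1.141)–(3.592,2.000)
cell (3,2): code 0011 → (3.592,2.000)–(3.139,3.000)
cell (3,3): code 0001 → (3.139,3.000)–(3.000,3.112)
total: 8 segments, chained into 1 closed loop(s), length Σ = 6.604789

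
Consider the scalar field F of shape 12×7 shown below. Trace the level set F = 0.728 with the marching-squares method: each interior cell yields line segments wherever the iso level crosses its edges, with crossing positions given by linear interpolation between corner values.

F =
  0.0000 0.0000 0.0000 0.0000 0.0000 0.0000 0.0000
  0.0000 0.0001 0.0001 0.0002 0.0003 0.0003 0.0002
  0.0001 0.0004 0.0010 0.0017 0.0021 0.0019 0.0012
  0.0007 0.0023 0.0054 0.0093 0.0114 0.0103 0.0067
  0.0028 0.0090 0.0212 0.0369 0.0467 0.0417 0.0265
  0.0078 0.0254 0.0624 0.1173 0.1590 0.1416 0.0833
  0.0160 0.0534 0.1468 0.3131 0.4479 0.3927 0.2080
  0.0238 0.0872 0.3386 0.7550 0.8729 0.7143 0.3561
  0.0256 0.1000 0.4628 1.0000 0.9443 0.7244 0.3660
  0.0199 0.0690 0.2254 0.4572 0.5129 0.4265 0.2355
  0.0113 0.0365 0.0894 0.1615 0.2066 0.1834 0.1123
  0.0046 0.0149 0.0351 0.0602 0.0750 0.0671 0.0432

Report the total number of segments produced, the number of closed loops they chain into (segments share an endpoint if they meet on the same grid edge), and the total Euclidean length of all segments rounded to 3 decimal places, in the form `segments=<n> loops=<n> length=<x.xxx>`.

segments=8 loops=1 length=7.015

cell (6,2): code 0100 → (6.939,3.000)–(7.000,2.935)
cell (6,3): code 1100 → (6.659,4.000)–(6.939,3.000)
cell (6,4): code 1000 → (7.000,4.914)–(6.659,4.000)
cell (7,2): code 0110 → (7.000,2.935)–(8.000,2.494)
cell (7,4): code 1001 → (8.000,4.984)–(7.000,4.914)
cell (8,2): code 0010 → (8.000,2.494)–(8.501,3.000)
cell (8,3): code 0011 → (8.501,3.000)–(8.501,4.000)
cell (8,4): code 0001 → (8.501,4.000)–(8.000,4.984)
total: 8 segments, chained into 1 closed loop(s), length Σ = 7.014660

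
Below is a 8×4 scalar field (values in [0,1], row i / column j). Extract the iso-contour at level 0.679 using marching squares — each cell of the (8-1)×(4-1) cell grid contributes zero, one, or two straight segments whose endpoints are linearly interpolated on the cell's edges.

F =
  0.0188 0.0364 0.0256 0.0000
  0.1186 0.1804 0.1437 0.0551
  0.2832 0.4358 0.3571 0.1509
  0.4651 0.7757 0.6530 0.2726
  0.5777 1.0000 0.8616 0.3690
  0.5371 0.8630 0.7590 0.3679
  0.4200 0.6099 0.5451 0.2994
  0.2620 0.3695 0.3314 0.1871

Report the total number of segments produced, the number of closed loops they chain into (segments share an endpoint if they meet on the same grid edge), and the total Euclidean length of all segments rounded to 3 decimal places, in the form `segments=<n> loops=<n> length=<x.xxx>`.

segments=10 loops=1 length=7.992

cell (2,0): code 0100 → (2.716,1.000)–(3.000,0.689)
cell (2,1): code 1000 → (3.000,1.788)–(2.716,1.000)
cell (3,0): code 0110 → (3.000,0.689)–(4.000,0.240)
cell (3,1): code 1101 → (3.125,2.000)–(3.000,1.788)
cell (3,2): code 1000 → (4.000,2.371)–(3.125,2.000)
cell (4,0): code 0110 → (4.000,0.240)–(5.000,0.435)
cell (4,2): code 1001 → (5.000,2.205)–(4.000,2.371)
cell (5,0): code 0010 → (5.000,0.435)–(5.727,1.000)
cell (5,1): code 0011 → (5.727,1.000)–(5.374,2.000)
cell (5,2): code 0001 → (5.374,2.000)–(5.000,2.205)
total: 10 segments, chained into 1 closed loop(s), length Σ = 7.992034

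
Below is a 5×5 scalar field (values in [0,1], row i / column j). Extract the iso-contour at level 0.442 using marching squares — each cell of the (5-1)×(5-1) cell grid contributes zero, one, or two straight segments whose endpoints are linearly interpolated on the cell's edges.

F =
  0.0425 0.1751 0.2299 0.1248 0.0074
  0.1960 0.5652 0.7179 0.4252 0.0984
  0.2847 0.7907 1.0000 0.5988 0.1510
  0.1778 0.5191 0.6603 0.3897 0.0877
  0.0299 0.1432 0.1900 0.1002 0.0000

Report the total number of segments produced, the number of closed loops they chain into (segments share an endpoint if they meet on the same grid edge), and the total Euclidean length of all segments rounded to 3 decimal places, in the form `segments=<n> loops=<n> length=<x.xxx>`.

segments=12 loops=1 length=9.246

cell (0,0): code 0100 → (0.684,1.000)–(1.000,0.666)
cell (0,1): code 1100 → (0.435,2.000)–(0.684,1.000)
cell (0,2): code 1000 → (1.000,2.943)–(0.435,2.000)
cell (1,0): code 0110 → (1.000,0.666)–(2.000,0.311)
cell (1,2): code 1101 → (1.097,3.000)–(1.000,2.943)
cell (1,3): code 1000 → (2.000,3.350)–(1.097,3.000)
cell (2,0): code 0110 → (2.000,0.311)–(3.000,0.774)
cell (2,2): code 1011 → (3.000,2.807)–(2.750,3.000)
cell (2,3): code 0001 → (2.750,3.000)–(2.000,3.350)
cell (3,0): code 0010 → (3.000,0.774)–(3.205,1.000)
cell (3,1): code 0011 → (3.205,1.000)–(3.464,2.000)
cell (3,2): code 0001 → (3.464,2.000)–(3.000,2.807)
total: 12 segments, chained into 1 closed loop(s), length Σ = 9.246446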